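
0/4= 0 = 0.00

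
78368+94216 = 172584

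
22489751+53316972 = 75806723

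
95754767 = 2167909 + 93586858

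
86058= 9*9562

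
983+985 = 1968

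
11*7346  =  80806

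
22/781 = 2/71  =  0.03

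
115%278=115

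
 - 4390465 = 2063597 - 6454062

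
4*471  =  1884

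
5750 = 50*115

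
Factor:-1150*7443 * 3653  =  -31267670850  =  - 2^1 * 3^2*5^2*13^1  *23^1*281^1*827^1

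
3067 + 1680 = 4747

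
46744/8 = 5843 =5843.00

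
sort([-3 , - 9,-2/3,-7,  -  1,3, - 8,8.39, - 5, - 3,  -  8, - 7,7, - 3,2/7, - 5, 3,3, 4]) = [ - 9, - 8,  -  8,-7, - 7, - 5 , - 5, - 3, - 3, - 3,- 1, -2/3 , 2/7,3, 3,3, 4,7,  8.39 ] 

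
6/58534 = 3/29267=0.00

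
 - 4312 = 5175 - 9487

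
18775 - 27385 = - 8610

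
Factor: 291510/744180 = 2^( - 1)*3^1*41^1 * 157^( - 1) = 123/314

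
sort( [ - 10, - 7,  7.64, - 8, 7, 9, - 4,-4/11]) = [ - 10 , - 8, - 7, - 4, - 4/11, 7, 7.64, 9]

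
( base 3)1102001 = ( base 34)u7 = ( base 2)10000000011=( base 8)2003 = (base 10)1027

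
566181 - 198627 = 367554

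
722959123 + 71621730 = 794580853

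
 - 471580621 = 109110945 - 580691566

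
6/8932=3/4466 = 0.00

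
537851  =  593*907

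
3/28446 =1/9482=0.00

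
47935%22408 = 3119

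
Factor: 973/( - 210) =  - 139/30 = -2^( - 1)*3^( - 1)*5^( - 1) * 139^1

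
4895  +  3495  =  8390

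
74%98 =74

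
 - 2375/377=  - 7 + 264/377= - 6.30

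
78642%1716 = 1422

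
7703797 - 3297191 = 4406606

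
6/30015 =2/10005 = 0.00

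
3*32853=98559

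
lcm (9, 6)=18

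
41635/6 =41635/6  =  6939.17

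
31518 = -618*( - 51 ) 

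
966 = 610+356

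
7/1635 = 7/1635 = 0.00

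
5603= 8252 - 2649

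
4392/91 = 48 + 24/91 = 48.26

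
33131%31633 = 1498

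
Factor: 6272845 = 5^1*29^1*43261^1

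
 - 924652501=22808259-947460760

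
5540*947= 5246380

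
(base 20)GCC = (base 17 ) 1605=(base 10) 6652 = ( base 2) 1100111111100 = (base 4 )1213330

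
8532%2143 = 2103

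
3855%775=755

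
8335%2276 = 1507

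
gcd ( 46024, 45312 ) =8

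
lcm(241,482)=482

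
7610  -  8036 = -426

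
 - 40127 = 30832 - 70959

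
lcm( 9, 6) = 18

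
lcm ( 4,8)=8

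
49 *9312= 456288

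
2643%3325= 2643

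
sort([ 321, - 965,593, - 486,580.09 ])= [ - 965,  -  486, 321,580.09,593 ]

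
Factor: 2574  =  2^1*3^2*11^1*13^1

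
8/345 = 8/345 = 0.02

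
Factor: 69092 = 2^2*23^1*751^1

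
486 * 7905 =3841830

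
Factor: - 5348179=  - 1223^1*4373^1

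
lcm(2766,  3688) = 11064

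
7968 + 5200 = 13168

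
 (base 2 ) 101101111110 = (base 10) 2942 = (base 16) B7E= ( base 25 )4HH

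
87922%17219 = 1827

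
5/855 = 1/171 = 0.01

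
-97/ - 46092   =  97/46092 = 0.00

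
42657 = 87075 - 44418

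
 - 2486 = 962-3448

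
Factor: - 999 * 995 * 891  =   - 3^7*5^1*11^1* 37^1* 199^1=- 885658455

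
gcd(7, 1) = 1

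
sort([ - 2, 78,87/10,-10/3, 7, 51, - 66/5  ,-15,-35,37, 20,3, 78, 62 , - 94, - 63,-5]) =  [ - 94,-63, - 35, - 15, - 66/5, - 5 ,  -  10/3, - 2,3, 7, 87/10,  20,  37,51,62, 78, 78] 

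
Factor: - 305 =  - 5^1*61^1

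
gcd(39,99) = 3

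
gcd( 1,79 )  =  1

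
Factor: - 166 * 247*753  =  -30874506 = - 2^1*3^1*13^1 * 19^1*  83^1*251^1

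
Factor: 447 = 3^1*149^1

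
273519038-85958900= 187560138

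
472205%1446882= 472205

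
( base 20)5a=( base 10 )110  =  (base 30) 3k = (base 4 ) 1232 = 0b1101110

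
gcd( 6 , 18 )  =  6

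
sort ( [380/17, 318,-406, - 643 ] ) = [ - 643, - 406,380/17 , 318] 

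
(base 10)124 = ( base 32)3S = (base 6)324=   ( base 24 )54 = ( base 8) 174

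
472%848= 472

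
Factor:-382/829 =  - 2^1* 191^1*829^( - 1)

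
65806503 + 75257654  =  141064157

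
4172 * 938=3913336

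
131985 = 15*8799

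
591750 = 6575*90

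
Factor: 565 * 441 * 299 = 3^2*5^1 *7^2 * 13^1*23^1*113^1 = 74500335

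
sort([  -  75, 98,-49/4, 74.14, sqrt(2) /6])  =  [  -  75, - 49/4,sqrt( 2)/6,74.14  ,  98] 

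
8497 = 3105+5392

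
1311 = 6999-5688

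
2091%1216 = 875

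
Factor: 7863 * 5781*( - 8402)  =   - 381921337206 = - 2^1 * 3^2*41^1*47^1*2621^1*4201^1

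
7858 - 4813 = 3045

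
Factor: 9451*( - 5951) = -56242901 = - 11^1*13^1*541^1 * 727^1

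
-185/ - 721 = 185/721 = 0.26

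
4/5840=1/1460 =0.00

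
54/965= 54/965= 0.06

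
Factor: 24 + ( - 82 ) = - 2^1*29^1 = - 58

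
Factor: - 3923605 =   -  5^1*7^1*112103^1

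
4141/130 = 4141/130 = 31.85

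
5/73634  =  5/73634 = 0.00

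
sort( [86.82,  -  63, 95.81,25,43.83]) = [  -  63, 25,43.83,86.82 , 95.81]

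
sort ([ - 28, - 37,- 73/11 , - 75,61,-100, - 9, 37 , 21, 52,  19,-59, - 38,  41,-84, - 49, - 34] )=[ - 100,-84  , - 75, -59, - 49, - 38, - 37, - 34, - 28, - 9,- 73/11,  19, 21,37, 41 , 52,  61 ]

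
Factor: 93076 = 2^2*23269^1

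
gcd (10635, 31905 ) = 10635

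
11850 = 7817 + 4033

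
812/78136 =203/19534=0.01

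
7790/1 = 7790 = 7790.00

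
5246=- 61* ( -86)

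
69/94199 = 69/94199 = 0.00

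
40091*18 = 721638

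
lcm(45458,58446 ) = 409122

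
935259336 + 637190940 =1572450276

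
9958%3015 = 913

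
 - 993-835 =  - 1828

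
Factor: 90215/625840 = 18043/125168 = 2^( - 4)*7823^(- 1)*18043^1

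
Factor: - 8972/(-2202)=2^1*3^(-1 ) * 367^(- 1 )*2243^1 = 4486/1101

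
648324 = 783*828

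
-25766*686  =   - 17675476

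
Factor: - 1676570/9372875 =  - 2^1* 5^( - 2 )*7^1 * 43^1 * 167^( - 1 )*449^( - 1)*557^1 = -335314/1874575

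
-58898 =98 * (  -  601)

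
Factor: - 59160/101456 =- 2^( - 1) *3^1*5^1 * 29^1*373^(-1 ) = - 435/746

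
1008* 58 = 58464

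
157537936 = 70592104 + 86945832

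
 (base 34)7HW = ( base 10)8702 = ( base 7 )34241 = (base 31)91M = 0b10000111111110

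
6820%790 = 500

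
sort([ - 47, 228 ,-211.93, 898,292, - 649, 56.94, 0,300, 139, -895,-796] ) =[- 895 ,  -  796, - 649,-211.93, -47, 0, 56.94,  139 , 228, 292,300,898]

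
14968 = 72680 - 57712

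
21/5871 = 7/1957 = 0.00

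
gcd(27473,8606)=331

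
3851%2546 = 1305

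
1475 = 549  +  926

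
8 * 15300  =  122400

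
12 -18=-6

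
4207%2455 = 1752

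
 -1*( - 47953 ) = 47953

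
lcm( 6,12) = 12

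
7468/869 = 8 +516/869 = 8.59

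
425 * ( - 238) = - 101150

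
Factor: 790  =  2^1  *5^1*79^1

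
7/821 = 7/821 = 0.01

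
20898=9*2322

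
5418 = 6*903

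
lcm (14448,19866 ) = 158928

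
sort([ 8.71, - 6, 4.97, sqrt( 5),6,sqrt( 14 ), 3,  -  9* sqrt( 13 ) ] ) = [-9*sqrt( 13 ),-6,  sqrt( 5 ),3,sqrt ( 14 ), 4.97,6,8.71]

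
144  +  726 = 870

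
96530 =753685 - 657155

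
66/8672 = 33/4336 = 0.01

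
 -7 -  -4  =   - 3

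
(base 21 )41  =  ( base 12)71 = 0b1010101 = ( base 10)85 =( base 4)1111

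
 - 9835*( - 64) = 629440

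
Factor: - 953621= - 953621^1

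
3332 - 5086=-1754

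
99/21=4 + 5/7= 4.71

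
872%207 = 44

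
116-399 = -283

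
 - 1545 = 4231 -5776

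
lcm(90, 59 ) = 5310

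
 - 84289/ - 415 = 203+44/415 = 203.11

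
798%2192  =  798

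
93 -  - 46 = 139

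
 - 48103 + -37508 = -85611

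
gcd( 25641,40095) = 99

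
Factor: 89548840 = 2^3*5^1*2238721^1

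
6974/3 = 6974/3= 2324.67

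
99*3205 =317295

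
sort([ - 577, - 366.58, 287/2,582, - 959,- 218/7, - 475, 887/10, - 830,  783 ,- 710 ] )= [  -  959, - 830, - 710, - 577, - 475, - 366.58,-218/7,887/10, 287/2 , 582,783 ]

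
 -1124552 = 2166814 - 3291366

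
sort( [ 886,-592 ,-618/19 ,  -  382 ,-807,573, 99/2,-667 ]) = [ - 807,  -  667,-592, - 382, - 618/19, 99/2, 573, 886]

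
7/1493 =7/1493=0.00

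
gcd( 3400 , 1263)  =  1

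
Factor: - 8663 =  - 8663^1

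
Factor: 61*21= 1281 = 3^1*7^1*61^1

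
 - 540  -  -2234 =1694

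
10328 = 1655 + 8673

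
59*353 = 20827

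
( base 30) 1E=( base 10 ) 44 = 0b101100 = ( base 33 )1B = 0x2C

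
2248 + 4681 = 6929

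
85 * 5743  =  488155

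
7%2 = 1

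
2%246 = 2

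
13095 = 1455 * 9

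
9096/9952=1137/1244 =0.91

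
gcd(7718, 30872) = 7718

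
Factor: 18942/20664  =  2^( - 2 )*3^(-1 )*11^1 = 11/12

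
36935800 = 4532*8150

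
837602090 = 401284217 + 436317873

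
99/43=99/43 = 2.30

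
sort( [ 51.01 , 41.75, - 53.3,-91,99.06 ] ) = [ - 91,-53.3, 41.75,51.01,99.06] 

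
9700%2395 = 120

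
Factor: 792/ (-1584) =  - 1/2 = - 2^ (  -  1 ) 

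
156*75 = 11700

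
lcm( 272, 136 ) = 272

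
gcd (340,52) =4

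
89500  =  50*1790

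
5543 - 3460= 2083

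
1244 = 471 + 773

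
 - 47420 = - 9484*5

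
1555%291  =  100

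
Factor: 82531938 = 2^1*3^1*13755323^1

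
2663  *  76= 202388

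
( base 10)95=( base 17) 5a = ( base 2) 1011111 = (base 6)235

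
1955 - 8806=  - 6851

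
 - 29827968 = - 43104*692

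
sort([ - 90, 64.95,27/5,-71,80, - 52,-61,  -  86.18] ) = [-90, - 86.18,  -  71,-61, - 52,27/5, 64.95, 80]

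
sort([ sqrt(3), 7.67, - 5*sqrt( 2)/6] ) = [  -  5*sqrt( 2)/6 , sqrt( 3 ), 7.67 ]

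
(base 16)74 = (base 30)3q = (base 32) 3k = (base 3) 11022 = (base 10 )116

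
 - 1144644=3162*( - 362)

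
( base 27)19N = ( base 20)29f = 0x3e3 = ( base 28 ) 17F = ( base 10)995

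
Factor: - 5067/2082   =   - 1689/694 = -  2^( - 1)*3^1*347^( - 1 )*563^1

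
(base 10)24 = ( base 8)30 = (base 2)11000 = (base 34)O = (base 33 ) O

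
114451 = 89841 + 24610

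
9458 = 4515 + 4943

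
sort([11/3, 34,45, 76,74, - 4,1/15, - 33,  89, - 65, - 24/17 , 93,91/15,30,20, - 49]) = [-65, - 49, - 33 , - 4, - 24/17,1/15, 11/3, 91/15,20,30,34,45,74 , 76, 89, 93]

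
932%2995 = 932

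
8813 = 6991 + 1822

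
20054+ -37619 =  - 17565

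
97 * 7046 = 683462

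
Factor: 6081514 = 2^1* 3040757^1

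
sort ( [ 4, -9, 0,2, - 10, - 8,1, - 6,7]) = [ - 10,-9, - 8, - 6,0, 1 , 2, 4,7]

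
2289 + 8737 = 11026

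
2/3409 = 2/3409 =0.00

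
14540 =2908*5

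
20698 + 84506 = 105204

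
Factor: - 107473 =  - 107473^1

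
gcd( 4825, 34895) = 5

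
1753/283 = 1753/283 = 6.19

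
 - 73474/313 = - 73474/313= - 234.74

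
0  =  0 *384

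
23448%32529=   23448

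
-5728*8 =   -  45824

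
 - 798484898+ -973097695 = - 1771582593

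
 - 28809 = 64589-93398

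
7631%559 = 364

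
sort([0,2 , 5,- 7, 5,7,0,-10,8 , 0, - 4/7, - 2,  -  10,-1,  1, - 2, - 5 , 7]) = [ - 10, - 10 , - 7  , - 5, - 2, - 2, - 1,  -  4/7, 0 , 0, 0, 1,2 , 5, 5, 7 , 7,8 ]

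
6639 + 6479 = 13118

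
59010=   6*9835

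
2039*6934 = 14138426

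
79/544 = 79/544 = 0.15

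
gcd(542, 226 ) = 2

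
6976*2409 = 16805184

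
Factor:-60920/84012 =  - 2^1*3^( - 1)*5^1*1523^1*7001^(-1) = - 15230/21003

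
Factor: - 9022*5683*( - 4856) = 248976958256 = 2^4*13^1 * 347^1*607^1  *  5683^1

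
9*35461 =319149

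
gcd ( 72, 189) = 9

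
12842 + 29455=42297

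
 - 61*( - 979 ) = 59719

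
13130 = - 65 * (  -  202 )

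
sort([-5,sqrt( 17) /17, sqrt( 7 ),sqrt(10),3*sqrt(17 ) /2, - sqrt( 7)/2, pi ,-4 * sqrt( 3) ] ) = [ - 4*sqrt(3), - 5, - sqrt( 7 ) /2,sqrt(17 ) /17, sqrt(7), pi,sqrt ( 10),3*sqrt (17)/2 ] 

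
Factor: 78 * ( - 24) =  - 1872  =  - 2^4 * 3^2 * 13^1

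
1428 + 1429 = 2857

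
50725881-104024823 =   -  53298942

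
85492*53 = 4531076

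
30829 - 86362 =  - 55533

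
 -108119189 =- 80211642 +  - 27907547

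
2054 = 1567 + 487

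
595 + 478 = 1073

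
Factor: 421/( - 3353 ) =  - 7^(- 1)*421^1*479^(- 1)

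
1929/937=1929/937 = 2.06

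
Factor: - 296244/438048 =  - 2^( - 3 )*3^ ( - 1 ) * 13^( - 1)*211^1 = - 211/312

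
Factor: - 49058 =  - 2^1*19^1*1291^1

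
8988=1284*7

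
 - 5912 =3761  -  9673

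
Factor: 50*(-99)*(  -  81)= 2^1*3^6*5^2*11^1 = 400950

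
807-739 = 68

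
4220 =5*844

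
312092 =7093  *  44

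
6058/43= 140+38/43= 140.88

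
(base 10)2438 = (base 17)877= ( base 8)4606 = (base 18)798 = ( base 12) 14b2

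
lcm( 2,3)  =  6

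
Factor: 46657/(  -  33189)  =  -3^( - 1)*23^( - 1 )*97^1 = -  97/69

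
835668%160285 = 34243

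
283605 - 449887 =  - 166282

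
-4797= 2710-7507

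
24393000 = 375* 65048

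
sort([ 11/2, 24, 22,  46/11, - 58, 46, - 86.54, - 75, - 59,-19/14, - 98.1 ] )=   [  -  98.1, - 86.54, - 75, - 59, - 58, -19/14, 46/11,11/2,22, 24,46 ] 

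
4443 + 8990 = 13433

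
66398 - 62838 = 3560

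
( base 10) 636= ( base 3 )212120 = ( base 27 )NF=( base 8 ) 1174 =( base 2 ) 1001111100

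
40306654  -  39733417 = 573237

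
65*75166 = 4885790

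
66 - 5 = 61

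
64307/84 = 765 +47/84 = 765.56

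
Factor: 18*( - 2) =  - 36 = - 2^2*3^2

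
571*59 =33689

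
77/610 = 77/610 = 0.13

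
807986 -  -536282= 1344268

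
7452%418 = 346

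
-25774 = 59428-85202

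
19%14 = 5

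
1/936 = 1/936 =0.00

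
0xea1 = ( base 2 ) 111010100001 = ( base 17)cg5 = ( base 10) 3745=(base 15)119a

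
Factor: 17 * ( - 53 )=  -17^1*53^1= - 901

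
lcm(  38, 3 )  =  114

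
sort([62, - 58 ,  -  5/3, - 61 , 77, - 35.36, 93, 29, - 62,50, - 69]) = [ - 69,  -  62, - 61, - 58, - 35.36 , - 5/3, 29, 50,62, 77, 93 ] 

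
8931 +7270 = 16201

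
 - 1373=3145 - 4518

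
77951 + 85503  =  163454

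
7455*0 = 0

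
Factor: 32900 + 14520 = 2^2*5^1*2371^1= 47420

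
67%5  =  2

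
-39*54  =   - 2106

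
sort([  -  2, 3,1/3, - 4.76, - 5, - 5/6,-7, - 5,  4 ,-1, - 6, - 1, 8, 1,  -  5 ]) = [ - 7,- 6,-5, - 5,-5, - 4.76, - 2, - 1, - 1, - 5/6, 1/3, 1, 3,4, 8 ]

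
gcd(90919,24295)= 1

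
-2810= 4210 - 7020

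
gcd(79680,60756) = 996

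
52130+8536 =60666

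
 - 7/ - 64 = 7/64 = 0.11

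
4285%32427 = 4285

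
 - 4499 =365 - 4864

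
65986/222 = 32993/111 = 297.23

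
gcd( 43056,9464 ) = 104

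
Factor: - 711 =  - 3^2 * 79^1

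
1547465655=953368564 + 594097091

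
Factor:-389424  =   - 2^4*3^1*7^1 * 19^1*61^1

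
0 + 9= 9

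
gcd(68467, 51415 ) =7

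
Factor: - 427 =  - 7^1*61^1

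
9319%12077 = 9319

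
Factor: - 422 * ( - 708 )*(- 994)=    - 296983344 = -  2^4*3^1*7^1*59^1*71^1*211^1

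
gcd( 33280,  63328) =32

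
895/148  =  6 + 7/148 = 6.05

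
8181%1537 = 496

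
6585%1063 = 207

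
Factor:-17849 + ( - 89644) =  - 107493 = -3^1*35831^1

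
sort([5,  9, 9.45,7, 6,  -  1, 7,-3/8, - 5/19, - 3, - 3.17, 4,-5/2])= [ - 3.17, - 3 , - 5/2, - 1 ,  -  3/8,-5/19, 4,5,6, 7,7, 9, 9.45] 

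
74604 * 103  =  7684212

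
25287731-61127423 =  - 35839692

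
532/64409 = 532/64409 = 0.01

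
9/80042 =9/80042=0.00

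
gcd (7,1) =1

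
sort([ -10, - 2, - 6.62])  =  [ - 10, - 6.62, - 2]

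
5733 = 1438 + 4295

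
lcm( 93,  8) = 744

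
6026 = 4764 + 1262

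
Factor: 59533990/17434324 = 29766995/8717162=2^( - 1 )* 5^1*19^( - 1 )*229399^ ( - 1)*5953399^1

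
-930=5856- 6786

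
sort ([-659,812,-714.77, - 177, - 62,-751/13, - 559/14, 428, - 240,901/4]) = [ - 714.77, - 659, - 240, - 177, - 62 , - 751/13, - 559/14, 901/4,428, 812]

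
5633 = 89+5544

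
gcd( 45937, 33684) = 1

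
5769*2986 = 17226234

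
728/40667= 728/40667 = 0.02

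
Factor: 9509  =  37^1*257^1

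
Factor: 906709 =103^1  *8803^1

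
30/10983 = 10/3661 = 0.00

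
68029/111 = 612+97/111= 612.87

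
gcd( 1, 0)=1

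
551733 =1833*301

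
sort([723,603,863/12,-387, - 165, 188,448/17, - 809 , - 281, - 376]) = [-809, - 387, - 376,-281,-165,448/17, 863/12, 188,603,723 ]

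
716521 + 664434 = 1380955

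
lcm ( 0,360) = 0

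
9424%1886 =1880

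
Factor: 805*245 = 5^2 * 7^3*23^1 = 197225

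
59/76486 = 59/76486 = 0.00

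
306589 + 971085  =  1277674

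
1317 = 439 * 3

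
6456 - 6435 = 21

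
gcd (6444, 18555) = 3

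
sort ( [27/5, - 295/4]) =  [ - 295/4,27/5]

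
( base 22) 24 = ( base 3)1210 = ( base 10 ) 48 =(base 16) 30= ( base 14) 36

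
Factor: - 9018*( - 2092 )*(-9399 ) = -2^3*3^4 * 13^1*167^1 * 241^1*523^1= -  177318300744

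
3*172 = 516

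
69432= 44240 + 25192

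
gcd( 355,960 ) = 5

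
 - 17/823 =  - 17/823 = - 0.02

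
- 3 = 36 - 39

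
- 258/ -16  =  129/8 = 16.12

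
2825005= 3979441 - 1154436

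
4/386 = 2/193 = 0.01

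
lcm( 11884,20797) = 83188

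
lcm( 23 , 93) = 2139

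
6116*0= 0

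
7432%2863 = 1706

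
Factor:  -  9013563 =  -3^2 * 13^1*41^1*1879^1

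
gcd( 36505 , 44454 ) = 1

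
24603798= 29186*843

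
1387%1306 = 81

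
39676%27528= 12148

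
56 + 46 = 102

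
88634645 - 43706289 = 44928356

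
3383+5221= 8604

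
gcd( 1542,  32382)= 1542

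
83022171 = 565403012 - 482380841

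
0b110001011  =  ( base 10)395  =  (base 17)164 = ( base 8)613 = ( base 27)eh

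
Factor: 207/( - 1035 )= - 5^( - 1) = - 1/5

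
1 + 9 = 10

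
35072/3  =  11690+ 2/3 = 11690.67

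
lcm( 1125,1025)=46125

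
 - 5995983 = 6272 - 6002255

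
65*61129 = 3973385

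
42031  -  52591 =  - 10560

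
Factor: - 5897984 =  - 2^8 *23039^1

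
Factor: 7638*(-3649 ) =-2^1*3^1 *19^1*41^1*67^1*89^1 =- 27871062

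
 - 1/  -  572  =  1/572 = 0.00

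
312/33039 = 104/11013 = 0.01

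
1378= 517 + 861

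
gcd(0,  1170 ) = 1170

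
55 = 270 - 215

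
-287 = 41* (-7 ) 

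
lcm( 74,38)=1406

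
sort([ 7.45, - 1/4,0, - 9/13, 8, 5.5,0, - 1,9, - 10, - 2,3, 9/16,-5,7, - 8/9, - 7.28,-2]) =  [ - 10  ,-7.28, - 5,-2, - 2, - 1, - 8/9, - 9/13, - 1/4, 0,0, 9/16,3,5.5,7, 7.45,8,9 ]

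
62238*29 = 1804902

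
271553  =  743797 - 472244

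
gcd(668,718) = 2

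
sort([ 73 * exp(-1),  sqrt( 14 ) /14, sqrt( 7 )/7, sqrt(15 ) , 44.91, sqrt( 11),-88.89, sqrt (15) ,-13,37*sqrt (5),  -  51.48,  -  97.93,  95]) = [ - 97.93, - 88.89, - 51.48,-13, sqrt( 14 )/14, sqrt( 7 ) /7, sqrt( 11 ), sqrt(15 ),  sqrt( 15), 73*exp (-1), 44.91, 37*sqrt(5), 95 ] 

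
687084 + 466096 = 1153180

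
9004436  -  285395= 8719041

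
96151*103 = 9903553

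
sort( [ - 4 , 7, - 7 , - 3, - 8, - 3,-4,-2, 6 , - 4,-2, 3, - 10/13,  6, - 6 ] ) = [ - 8, -7, - 6, - 4,-4, - 4, - 3, - 3, - 2,-2, - 10/13,3,6,6,7 ] 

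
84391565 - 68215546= 16176019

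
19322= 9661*2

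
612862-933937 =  - 321075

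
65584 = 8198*8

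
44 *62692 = 2758448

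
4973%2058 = 857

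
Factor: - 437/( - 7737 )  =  3^( - 1)*19^1*23^1*2579^( - 1)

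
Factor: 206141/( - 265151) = - 13^1*101^1 * 157^1 * 265151^( - 1) 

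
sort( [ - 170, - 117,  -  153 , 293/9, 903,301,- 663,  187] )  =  [ - 663,- 170, - 153, - 117, 293/9,  187, 301, 903]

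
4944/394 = 12 + 108/197= 12.55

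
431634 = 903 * 478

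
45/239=45/239 = 0.19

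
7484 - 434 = 7050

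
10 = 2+8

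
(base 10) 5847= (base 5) 141342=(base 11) 4436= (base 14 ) 21B9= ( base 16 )16D7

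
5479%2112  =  1255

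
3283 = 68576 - 65293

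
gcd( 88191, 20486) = 1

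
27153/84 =323 +1/4 = 323.25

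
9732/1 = 9732 = 9732.00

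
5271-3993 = 1278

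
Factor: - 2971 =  - 2971^1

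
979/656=1 + 323/656 = 1.49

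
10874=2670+8204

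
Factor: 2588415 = 3^1*5^1*172561^1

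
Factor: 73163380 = 2^2 * 5^1*499^1*7331^1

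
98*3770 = 369460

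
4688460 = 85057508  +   - 80369048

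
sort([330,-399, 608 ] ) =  [ - 399, 330 , 608]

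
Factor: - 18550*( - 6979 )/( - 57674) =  - 64730225/28837 = - 5^2*7^2*53^1*997^1*28837^(- 1)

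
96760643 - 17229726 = 79530917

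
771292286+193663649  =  964955935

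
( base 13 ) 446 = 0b1011011110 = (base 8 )1336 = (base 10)734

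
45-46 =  - 1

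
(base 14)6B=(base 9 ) 115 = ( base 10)95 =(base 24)3n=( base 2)1011111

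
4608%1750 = 1108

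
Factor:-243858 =-2^1 *3^1*97^1*419^1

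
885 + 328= 1213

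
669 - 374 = 295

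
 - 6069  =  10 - 6079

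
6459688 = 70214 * 92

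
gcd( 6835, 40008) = 1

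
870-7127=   -  6257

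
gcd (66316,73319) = 1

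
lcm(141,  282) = 282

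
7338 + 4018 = 11356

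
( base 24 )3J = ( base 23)3m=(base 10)91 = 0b1011011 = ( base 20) 4b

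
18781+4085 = 22866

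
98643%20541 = 16479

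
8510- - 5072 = 13582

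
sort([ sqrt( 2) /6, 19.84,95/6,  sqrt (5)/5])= [ sqrt(2) /6,sqrt( 5 )/5, 95/6, 19.84]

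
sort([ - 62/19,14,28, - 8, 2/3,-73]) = [ - 73, - 8, - 62/19,2/3,14,  28 ] 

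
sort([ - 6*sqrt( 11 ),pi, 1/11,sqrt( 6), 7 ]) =[ - 6*sqrt (11) , 1/11,sqrt( 6), pi,7]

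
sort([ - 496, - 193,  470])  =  [  -  496,  -  193, 470 ] 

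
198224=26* 7624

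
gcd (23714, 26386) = 334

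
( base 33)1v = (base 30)24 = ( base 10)64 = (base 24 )2g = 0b1000000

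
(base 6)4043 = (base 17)317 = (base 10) 891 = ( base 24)1d3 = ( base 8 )1573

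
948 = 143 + 805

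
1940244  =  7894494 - 5954250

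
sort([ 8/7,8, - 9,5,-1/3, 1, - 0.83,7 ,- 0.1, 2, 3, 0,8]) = [ - 9 , - 0.83, - 1/3, - 0.1, 0, 1, 8/7, 2,  3, 5,7, 8, 8 ]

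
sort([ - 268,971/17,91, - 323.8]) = [ - 323.8, - 268, 971/17,91]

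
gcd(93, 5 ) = 1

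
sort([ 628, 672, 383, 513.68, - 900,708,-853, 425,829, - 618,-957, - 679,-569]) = [- 957,-900, - 853,- 679, - 618,-569, 383, 425, 513.68,628,672, 708,829]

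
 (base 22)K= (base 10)20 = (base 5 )40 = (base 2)10100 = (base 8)24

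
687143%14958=14033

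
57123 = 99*577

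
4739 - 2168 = 2571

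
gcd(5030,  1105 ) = 5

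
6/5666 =3/2833 = 0.00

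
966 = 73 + 893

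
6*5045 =30270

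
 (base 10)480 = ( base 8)740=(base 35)DP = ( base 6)2120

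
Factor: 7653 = 3^1 * 2551^1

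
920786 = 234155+686631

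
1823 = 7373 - 5550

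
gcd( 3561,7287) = 3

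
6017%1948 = 173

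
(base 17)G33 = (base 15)15bd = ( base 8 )11106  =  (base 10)4678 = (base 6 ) 33354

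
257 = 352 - 95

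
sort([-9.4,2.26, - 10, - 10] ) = [ - 10 , - 10, - 9.4, 2.26] 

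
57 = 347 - 290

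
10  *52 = 520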